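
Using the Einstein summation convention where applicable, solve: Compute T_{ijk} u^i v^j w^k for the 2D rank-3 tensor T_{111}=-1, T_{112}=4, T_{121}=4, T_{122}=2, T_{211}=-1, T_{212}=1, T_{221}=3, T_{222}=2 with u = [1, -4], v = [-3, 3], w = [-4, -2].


S = sum over i,j,k of T_{ijk} u_i v_j w_k. Expanding all 8 terms:
T_{111}*u_1*v_1*w_1 = -1*1*-3*-4 = -12  (running total: -12)
T_{112}*u_1*v_1*w_2 = 4*1*-3*-2 = 24  (running total: 12)
T_{121}*u_1*v_2*w_1 = 4*1*3*-4 = -48  (running total: -36)
T_{122}*u_1*v_2*w_2 = 2*1*3*-2 = -12  (running total: -48)
T_{211}*u_2*v_1*w_1 = -1*-4*-3*-4 = 48  (running total: 0)
T_{212}*u_2*v_1*w_2 = 1*-4*-3*-2 = -24  (running total: -24)
T_{221}*u_2*v_2*w_1 = 3*-4*3*-4 = 144  (running total: 120)
T_{222}*u_2*v_2*w_2 = 2*-4*3*-2 = 48  (running total: 168)
S = 168

168


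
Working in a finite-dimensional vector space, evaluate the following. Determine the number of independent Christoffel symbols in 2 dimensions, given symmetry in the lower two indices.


Christoffel symbols Gamma^k_{ij} are symmetric in i,j, so there are d * d(d+1)/2 independent symbols.
d = 2
d(d+1)/2 = 2 * 3 / 2 = 3
Total = 2 * 3 = 6

6


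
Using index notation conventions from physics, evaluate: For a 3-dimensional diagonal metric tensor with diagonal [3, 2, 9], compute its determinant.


For a diagonal metric, the determinant is the product of diagonal entries.
Diagonal entries: 3, 2, 9
det(g) = 3 * 2 * 9 = 54

54


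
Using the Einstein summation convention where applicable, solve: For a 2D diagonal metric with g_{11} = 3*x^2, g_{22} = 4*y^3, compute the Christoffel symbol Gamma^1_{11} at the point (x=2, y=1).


For a diagonal metric, Gamma^k_{ij} = (1/2) g^{kk} (dg_{ik}/dx_j + dg_{jk}/dx_i - dg_{ij}/dx_k).
The metric is diagonal, so g_{ab} = 0 for a != b.
At the given point: g_{11} = 12, g_{22} = 4
g^{11} = 1/12
dg_{11}/dx_1 = dg_{11}/dx_1 = 12
dg_{11}/dx_1 = dg_{11}/dx_1 = 12
dg_{11}/dx_1 = dg_{11}/dx_1 = 12
Numerator = 12 + 12 - 12 = 12
Gamma^1_{11} = 12 / (2 * 12) = 1/2

1/2


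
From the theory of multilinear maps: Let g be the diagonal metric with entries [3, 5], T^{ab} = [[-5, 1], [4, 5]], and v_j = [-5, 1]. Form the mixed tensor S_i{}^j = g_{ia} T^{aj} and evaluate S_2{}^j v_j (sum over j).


Step 1: lower the first index. For a diagonal metric, g_{ia} T^{aj} = g_{ii} T^{ij} (no sum on i).
g_{22} = 5
S_2{}^1 = 5 * T^{21} = 5 * 4 = 20
S_2{}^2 = 5 * T^{22} = 5 * 5 = 25
Step 2: contract S_2{}^j with v_j.
S_2{}^1 * v_1 = 20 * -5 = -100
S_2{}^2 * v_2 = 25 * 1 = 25
Result = -100 + 25 = -75

-75


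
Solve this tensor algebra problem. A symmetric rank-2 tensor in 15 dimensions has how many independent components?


A symmetric rank-2 tensor in d dimensions has d(d+1)/2 independent components.
d = 15
d(d+1)/2 = 15 * 16 / 2 = 240 / 2 = 120

120


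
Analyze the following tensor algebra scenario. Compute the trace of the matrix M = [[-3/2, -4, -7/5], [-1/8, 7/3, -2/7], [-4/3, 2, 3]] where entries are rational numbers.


The trace is the sum of diagonal entries.
Diagonal: M[1,1] = -3/2, M[2,2] = 7/3, M[3,3] = 3
Tr(M) = -3/2 + 7/3 + 3
Computing step by step:
After adding M[1,1]: -3/2
After adding M[2,2]: 5/6
After adding M[3,3]: 23/6
Tr(M) = 23/6

23/6


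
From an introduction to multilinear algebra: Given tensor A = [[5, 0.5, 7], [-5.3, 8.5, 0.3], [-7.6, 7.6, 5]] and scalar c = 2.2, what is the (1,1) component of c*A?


Scalar multiplication: (cA)_{ij} = c * A_{ij}.
c = 2.2
A_{11} = 5
(cA)_{11} = 2.2 * 5 = 11

11


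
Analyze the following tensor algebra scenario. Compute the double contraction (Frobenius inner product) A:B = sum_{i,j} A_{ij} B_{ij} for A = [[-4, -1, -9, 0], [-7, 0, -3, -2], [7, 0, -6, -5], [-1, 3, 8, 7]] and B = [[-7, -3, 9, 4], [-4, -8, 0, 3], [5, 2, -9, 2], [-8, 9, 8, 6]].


A:B = sum over all i,j of A_{ij} * B_{ij}.
Row 1: -4*-7=28, -1*-3=3, -9*9=-81, 0*4=0 => row sum = -50
Row 2: -7*-4=28, 0*-8=0, -3*0=0, -2*3=-6 => row sum = 22
Row 3: 7*5=35, 0*2=0, -6*-9=54, -5*2=-10 => row sum = 79
Row 4: -1*-8=8, 3*9=27, 8*8=64, 7*6=42 => row sum = 141
Total = -50 + 22 + 79 + 141 = 192

192


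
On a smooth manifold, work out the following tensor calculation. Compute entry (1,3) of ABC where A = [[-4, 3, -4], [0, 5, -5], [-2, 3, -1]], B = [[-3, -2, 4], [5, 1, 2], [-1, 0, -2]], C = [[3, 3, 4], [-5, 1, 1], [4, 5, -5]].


(ABC)_{13} = sum_m (AB)_{1m} C_{m3}. First compute row 1 of AB.
(AB)_{11} = -4*-3 + 3*5 + -4*-1 = 31
(AB)_{12} = -4*-2 + 3*1 + -4*0 = 11
(AB)_{13} = -4*4 + 3*2 + -4*-2 = -2
Now contract with column 3 of C:
(AB)_{11} * C_{13} = 31 * 4 = 124
(AB)_{12} * C_{23} = 11 * 1 = 11
(AB)_{13} * C_{33} = -2 * -5 = 10
(ABC)_{13} = 124 + 11 + 10 = 145

145


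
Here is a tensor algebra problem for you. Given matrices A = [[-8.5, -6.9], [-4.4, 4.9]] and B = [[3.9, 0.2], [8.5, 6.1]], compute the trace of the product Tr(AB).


Tr(AB) = sum_i (AB)_{ii} where (AB)_{ii} = sum_k A_{ik} B_{ki}.
(AB)_{11} = -8.5*3.9 + -6.9*8.5 = -91.8
(AB)_{22} = -4.4*0.2 + 4.9*6.1 = 29.01
Tr(AB) = -91.8 + 29.01 = -62.79

-62.79


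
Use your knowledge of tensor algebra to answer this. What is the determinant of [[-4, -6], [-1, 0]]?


For a 2x2 matrix [[a, b], [c, d]], det = a*d - b*c.
a = -4, b = -6, c = -1, d = 0
a*d = -4 * 0 = 0
b*c = -6 * -1 = 6
det = 0 - 6 = -6

-6


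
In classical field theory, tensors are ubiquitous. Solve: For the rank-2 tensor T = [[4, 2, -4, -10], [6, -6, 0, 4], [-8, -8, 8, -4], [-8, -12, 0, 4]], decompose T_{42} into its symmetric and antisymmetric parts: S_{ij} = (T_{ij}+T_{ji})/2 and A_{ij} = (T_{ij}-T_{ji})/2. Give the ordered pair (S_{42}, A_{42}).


T_{42} = -12
T_{24} = 4
S_{42} = (-12 + 4)/2 = -8/2 = -4
A_{42} = (-12 - 4)/2 = -16/2 = -8
Check: S + A = -4 + -8 = -12 = T_{42}.

(-4, -8)


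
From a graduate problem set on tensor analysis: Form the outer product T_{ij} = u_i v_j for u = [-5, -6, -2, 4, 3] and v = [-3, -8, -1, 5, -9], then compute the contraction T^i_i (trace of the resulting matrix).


The outer product gives T_{ij} = u_i v_j.
The trace (contraction) is Tr(T) = sum_i T_{ii} = sum_i u_i v_i.
Diagonal entries:
T_{11} = u_1 * v_1 = -5 * -3 = 15
T_{22} = u_2 * v_2 = -6 * -8 = 48
T_{33} = u_3 * v_3 = -2 * -1 = 2
T_{44} = u_4 * v_4 = 4 * 5 = 20
T_{55} = u_5 * v_5 = 3 * -9 = -27
Tr(T) = 15 + 48 + 2 + 20 + -27 = 58

58


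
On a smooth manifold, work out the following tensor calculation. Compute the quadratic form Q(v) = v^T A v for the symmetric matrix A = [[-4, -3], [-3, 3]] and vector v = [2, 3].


First compute Av:
(Av)_1 = -4*2 + -3*3 = -17
(Av)_2 = -3*2 + 3*3 = 3
Av = [-17, 3]
Then v^T (Av) = 2*-17 + 3*3
= -34 + 9 = -25

-25


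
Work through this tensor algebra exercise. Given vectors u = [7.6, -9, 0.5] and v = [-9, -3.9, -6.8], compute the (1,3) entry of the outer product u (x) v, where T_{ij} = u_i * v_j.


The outer product entry T_{ij} = u_i * v_j.
We need i=1, j=3.
u_1 = 7.6, v_3 = -6.8
T_{1,3} = 7.6 * -6.8 = -51.68

-51.68


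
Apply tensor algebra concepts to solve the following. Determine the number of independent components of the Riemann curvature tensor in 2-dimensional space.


The Riemann tensor in d dimensions has d^2(d^2 - 1)/12 independent components.
d = 2, so d^2 = 4
d^2 - 1 = 3
d^2(d^2 - 1) = 4 * 3 = 12
Divide by 12: 12 / 12 = 1

1


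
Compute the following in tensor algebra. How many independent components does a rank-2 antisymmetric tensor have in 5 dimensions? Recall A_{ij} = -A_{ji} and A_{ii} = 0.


An antisymmetric rank-2 tensor satisfies A_{ij} = -A_{ji}, so diagonal entries are zero.
The independent components are the upper-triangular entries: C(n, 2) = n(n-1)/2.
n = 5
C(5, 2) = 5 * 4 / 2 = 20 / 2 = 10

10


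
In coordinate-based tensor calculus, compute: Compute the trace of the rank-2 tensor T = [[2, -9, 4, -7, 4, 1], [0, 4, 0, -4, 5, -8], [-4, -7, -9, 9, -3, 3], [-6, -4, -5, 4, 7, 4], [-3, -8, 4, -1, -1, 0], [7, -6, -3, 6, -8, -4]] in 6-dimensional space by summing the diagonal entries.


The contraction (trace) of a rank-2 tensor is the sum of its diagonal elements.
Diagonal entries: A[1,1] = 2, A[2,2] = 4, A[3,3] = -9, A[4,4] = 4, A[5,5] = -1, A[6,6] = -4
Tr(A) = 2 + 4 + -9 + 4 + -1 + -4 = -4

-4


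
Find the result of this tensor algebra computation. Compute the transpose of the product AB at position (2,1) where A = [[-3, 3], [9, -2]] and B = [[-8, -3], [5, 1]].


(AB)^T_{ij} = (AB)_{ji} = sum_k A_{jk} B_{ki}.
For i=2, j=1 we need (AB)_{12}:
A_{11} * B_{12} = -3 * -3 = 9
A_{12} * B_{22} = 3 * 1 = 3
Sum = 9 + 3 = 12

12


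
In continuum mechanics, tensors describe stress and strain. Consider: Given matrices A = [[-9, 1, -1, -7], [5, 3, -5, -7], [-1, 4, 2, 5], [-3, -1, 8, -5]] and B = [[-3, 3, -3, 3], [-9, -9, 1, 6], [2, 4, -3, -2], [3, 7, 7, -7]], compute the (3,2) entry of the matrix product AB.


(AB)_{ij} = sum_k A_{ik} B_{kj}.
For i=3, j=2:
A_{31} * B_{12} = -1 * 3 = -3
A_{32} * B_{22} = 4 * -9 = -36
A_{33} * B_{32} = 2 * 4 = 8
A_{34} * B_{42} = 5 * 7 = 35
Sum = -3 + -36 + 8 + 35 = 4

4


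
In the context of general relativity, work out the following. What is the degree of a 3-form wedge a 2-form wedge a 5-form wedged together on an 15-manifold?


The degree of a wedge product is the sum of the degrees of the individual forms.
Degrees: 3, 2, 5
Total degree = 3 + 2 + 5 = 10

10


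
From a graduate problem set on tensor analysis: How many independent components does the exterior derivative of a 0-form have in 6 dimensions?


The exterior derivative of a p-form is a (p+1)-form.
Its number of independent components is C(n, p+1).
n = 6, p+1 = 1
C(6, 1) = 6

6


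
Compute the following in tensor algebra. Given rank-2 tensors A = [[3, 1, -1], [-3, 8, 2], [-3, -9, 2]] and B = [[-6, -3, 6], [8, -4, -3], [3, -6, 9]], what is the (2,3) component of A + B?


Tensor addition is component-wise: (A + B)_{ij} = A_{ij} + B_{ij}.
A_{23} = 2
B_{23} = -3
(A + B)_{23} = 2 + -3 = -1

-1


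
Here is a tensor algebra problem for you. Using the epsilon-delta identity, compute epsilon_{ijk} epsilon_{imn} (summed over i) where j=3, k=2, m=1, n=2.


Using the identity: epsilon_{ijk} epsilon_{imn} = delta_{jm} delta_{kn} - delta_{jn} delta_{km}.
delta_{31} = 0
delta_{22} = 1
delta_{32} = 0
delta_{21} = 0
Result = 0 * 1 - 0 * 0 = 0 - 0 = 0

0


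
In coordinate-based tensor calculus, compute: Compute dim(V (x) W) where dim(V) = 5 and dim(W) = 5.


The dimension of a tensor product is the product of dimensions.
dim(V) = 5, dim(W) = 5
dim(V (x) W) = 5 * 5 = 25

25


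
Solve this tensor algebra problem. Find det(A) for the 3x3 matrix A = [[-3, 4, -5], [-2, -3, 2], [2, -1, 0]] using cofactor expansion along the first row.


Expanding along the first row, det(A) = a11*M_11 - a12*M_12 + a13*M_13, where M_1j is the (1,j) minor.
Minor M_11 = -3*0 - 2*-1 = 2
Minor M_12 = -2*0 - 2*2 = -4
Minor M_13 = -2*-1 - -3*2 = 8
det = -3*(2) - 4*(-4) + -5*(8)
    = -6 - -16 + -40
    = -30

-30


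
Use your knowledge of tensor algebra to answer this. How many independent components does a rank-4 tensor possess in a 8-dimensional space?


The number of components of a rank-r tensor in d dimensions is d^r.
Here d = 8 and r = 4.
8^4 = 4096

4096


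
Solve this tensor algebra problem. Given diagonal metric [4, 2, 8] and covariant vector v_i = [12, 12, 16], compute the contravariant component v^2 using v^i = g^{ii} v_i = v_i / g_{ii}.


To raise an index with a diagonal metric: v^i = v_i / g_{ii}.
For index 2: v_2 = 12, g_{22} = 2
v^2 = 12 / 2 = 6

6


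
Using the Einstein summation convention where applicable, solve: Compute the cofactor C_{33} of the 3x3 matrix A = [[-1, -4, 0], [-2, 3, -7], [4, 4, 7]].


To find cofactor C_{33}, delete row 3 and column 3.
The resulting 2x2 submatrix is: [[-1, -4], [-2, 3]]
Minor M_{33} = -1*3 - -4*-2
  = -3 - 8 = -11
Sign = (-1)^(3+3) = (-1)^6 = 1
Cofactor C_{33} = 1 * -11 = -11

-11


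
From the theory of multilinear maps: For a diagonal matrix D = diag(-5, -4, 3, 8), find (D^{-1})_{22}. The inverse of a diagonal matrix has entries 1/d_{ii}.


For a diagonal matrix, the inverse has entries (D^{-1})_{ii} = 1/d_{ii}.
The diagonal entries are: d_{11} = -5, d_{22} = -4, d_{33} = 3, d_{44} = 8
We need (D^{-1})_{22} = 1/d_{22} = 1/-4 = -1/4

-1/4


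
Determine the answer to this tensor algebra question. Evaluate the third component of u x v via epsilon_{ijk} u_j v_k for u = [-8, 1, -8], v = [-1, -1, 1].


(u x v)_3 = sum_{j,k} epsilon_{3jk} u_j v_k. Only permutations of (1,2,3) contribute; the two non-zero terms are:
eps_{312} u_1 v_2 = 1 * -8 * -1 = 8
eps_{321} u_2 v_1 = -1 * 1 * -1 = 1
(u x v)_3 = 9

9


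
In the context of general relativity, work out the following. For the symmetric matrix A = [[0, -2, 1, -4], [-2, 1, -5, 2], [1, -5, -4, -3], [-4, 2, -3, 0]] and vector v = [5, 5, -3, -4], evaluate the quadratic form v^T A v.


First compute Av:
(Av)_1 = 0*5 + -2*5 + 1*-3 + -4*-4 = 3
(Av)_2 = -2*5 + 1*5 + -5*-3 + 2*-4 = 2
(Av)_3 = 1*5 + -5*5 + -4*-3 + -3*-4 = 4
(Av)_4 = -4*5 + 2*5 + -3*-3 + 0*-4 = -1
Av = [3, 2, 4, -1]
Then v^T (Av) = 5*3 + 5*2 + -3*4 + -4*-1
= 15 + 10 + -12 + 4 = 17

17


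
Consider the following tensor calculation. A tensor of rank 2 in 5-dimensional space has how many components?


The number of components of a rank-r tensor in d dimensions is d^r.
Here d = 5 and r = 2.
5^2 = 25

25


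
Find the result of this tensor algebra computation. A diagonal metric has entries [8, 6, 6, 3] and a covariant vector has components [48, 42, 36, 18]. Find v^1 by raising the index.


To raise an index with a diagonal metric: v^i = v_i / g_{ii}.
For index 1: v_1 = 48, g_{11} = 8
v^1 = 48 / 8 = 6

6


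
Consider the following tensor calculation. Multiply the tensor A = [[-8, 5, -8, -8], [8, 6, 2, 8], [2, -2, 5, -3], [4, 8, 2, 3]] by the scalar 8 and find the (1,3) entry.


Scalar multiplication: (cA)_{ij} = c * A_{ij}.
c = 8
A_{13} = -8
(cA)_{13} = 8 * -8 = -64

-64


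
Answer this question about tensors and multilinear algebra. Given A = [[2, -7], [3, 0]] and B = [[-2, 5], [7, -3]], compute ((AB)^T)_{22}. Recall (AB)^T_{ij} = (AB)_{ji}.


(AB)^T_{ij} = (AB)_{ji} = sum_k A_{jk} B_{ki}.
For i=2, j=2 we need (AB)_{22}:
A_{21} * B_{12} = 3 * 5 = 15
A_{22} * B_{22} = 0 * -3 = 0
Sum = 15 + 0 = 15

15


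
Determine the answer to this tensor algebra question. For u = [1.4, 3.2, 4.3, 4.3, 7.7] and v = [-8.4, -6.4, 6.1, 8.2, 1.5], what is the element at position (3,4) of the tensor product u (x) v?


The outer product entry T_{ij} = u_i * v_j.
We need i=3, j=4.
u_3 = 4.3, v_4 = 8.2
T_{3,4} = 4.3 * 8.2 = 35.26

35.26


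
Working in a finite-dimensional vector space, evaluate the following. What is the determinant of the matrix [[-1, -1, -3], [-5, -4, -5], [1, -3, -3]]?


Expanding along the first row, det(A) = a11*M_11 - a12*M_12 + a13*M_13, where M_1j is the (1,j) minor.
Minor M_11 = -4*-3 - -5*-3 = -3
Minor M_12 = -5*-3 - -5*1 = 20
Minor M_13 = -5*-3 - -4*1 = 19
det = -1*(-3) - -1*(20) + -3*(19)
    = 3 - -20 + -57
    = -34

-34


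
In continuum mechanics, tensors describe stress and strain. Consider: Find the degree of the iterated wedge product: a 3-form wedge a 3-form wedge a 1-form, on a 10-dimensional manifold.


The degree of a wedge product is the sum of the degrees of the individual forms.
Degrees: 3, 3, 1
Total degree = 3 + 3 + 1 = 7

7


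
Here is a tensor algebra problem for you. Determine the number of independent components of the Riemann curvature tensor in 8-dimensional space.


The Riemann tensor in d dimensions has d^2(d^2 - 1)/12 independent components.
d = 8, so d^2 = 64
d^2 - 1 = 63
d^2(d^2 - 1) = 64 * 63 = 4032
Divide by 12: 4032 / 12 = 336

336


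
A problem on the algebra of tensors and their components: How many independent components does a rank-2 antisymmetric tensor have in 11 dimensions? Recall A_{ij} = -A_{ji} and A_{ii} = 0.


An antisymmetric rank-2 tensor satisfies A_{ij} = -A_{ji}, so diagonal entries are zero.
The independent components are the upper-triangular entries: C(n, 2) = n(n-1)/2.
n = 11
C(11, 2) = 11 * 10 / 2 = 110 / 2 = 55

55


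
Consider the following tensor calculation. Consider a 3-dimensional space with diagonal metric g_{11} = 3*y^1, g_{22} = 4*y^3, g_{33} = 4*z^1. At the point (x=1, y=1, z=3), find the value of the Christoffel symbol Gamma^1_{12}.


For a diagonal metric, Gamma^k_{ij} = (1/2) g^{kk} (dg_{ik}/dx_j + dg_{jk}/dx_i - dg_{ij}/dx_k).
The metric is diagonal, so g_{ab} = 0 for a != b.
At the given point: g_{11} = 3, g_{22} = 4, g_{33} = 12
g^{11} = 1/3
dg_{11}/dx_2 = dg_{11}/dx_2 = 3
dg_{21}/dx_1 = 0 (off-diagonal)
dg_{12}/dx_1 = 0 (off-diagonal)
Numerator = 3 + 0 - 0 = 3
Gamma^1_{12} = 3 / (2 * 3) = 1/2

1/2


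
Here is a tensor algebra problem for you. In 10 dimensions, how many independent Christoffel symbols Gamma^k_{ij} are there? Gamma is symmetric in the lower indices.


Christoffel symbols Gamma^k_{ij} are symmetric in i,j, so there are d * d(d+1)/2 independent symbols.
d = 10
d(d+1)/2 = 10 * 11 / 2 = 55
Total = 10 * 55 = 550

550


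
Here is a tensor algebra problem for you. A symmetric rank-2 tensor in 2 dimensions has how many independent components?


A symmetric rank-2 tensor in d dimensions has d(d+1)/2 independent components.
d = 2
d(d+1)/2 = 2 * 3 / 2 = 6 / 2 = 3

3


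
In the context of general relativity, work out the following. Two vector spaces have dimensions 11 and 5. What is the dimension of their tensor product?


The dimension of a tensor product is the product of dimensions.
dim(V) = 11, dim(W) = 5
dim(V (x) W) = 11 * 5 = 55

55


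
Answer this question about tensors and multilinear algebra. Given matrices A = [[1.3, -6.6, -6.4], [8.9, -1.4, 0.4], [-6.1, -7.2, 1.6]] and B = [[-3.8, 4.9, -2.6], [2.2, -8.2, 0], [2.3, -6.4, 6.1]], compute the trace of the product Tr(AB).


Tr(AB) = sum_i (AB)_{ii} where (AB)_{ii} = sum_k A_{ik} B_{ki}.
(AB)_{11} = 1.3*-3.8 + -6.6*2.2 + -6.4*2.3 = -34.18
(AB)_{22} = 8.9*4.9 + -1.4*-8.2 + 0.4*-6.4 = 52.53
(AB)_{33} = -6.1*-2.6 + -7.2*0 + 1.6*6.1 = 25.62
Tr(AB) = -34.18 + 52.53 + 25.62 = 43.97

43.97


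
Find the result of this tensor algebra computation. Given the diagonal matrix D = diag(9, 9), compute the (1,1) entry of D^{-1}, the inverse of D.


For a diagonal matrix, the inverse has entries (D^{-1})_{ii} = 1/d_{ii}.
The diagonal entries are: d_{11} = 9, d_{22} = 9
We need (D^{-1})_{11} = 1/d_{11} = 1/9 = 1/9

1/9


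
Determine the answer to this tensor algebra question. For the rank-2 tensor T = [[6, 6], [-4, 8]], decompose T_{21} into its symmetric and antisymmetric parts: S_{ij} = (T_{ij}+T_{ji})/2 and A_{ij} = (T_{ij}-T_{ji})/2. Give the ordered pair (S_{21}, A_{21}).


T_{21} = -4
T_{12} = 6
S_{21} = (-4 + 6)/2 = 2/2 = 1
A_{21} = (-4 - 6)/2 = -10/2 = -5
Check: S + A = 1 + -5 = -4 = T_{21}.

(1, -5)


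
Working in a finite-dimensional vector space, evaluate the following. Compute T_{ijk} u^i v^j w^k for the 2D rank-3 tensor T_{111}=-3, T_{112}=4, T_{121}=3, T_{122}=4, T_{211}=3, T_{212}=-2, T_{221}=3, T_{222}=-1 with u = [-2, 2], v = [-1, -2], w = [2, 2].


S = sum over i,j,k of T_{ijk} u_i v_j w_k. Expanding all 8 terms:
T_{111}*u_1*v_1*w_1 = -3*-2*-1*2 = -12  (running total: -12)
T_{112}*u_1*v_1*w_2 = 4*-2*-1*2 = 16  (running total: 4)
T_{121}*u_1*v_2*w_1 = 3*-2*-2*2 = 24  (running total: 28)
T_{122}*u_1*v_2*w_2 = 4*-2*-2*2 = 32  (running total: 60)
T_{211}*u_2*v_1*w_1 = 3*2*-1*2 = -12  (running total: 48)
T_{212}*u_2*v_1*w_2 = -2*2*-1*2 = 8  (running total: 56)
T_{221}*u_2*v_2*w_1 = 3*2*-2*2 = -24  (running total: 32)
T_{222}*u_2*v_2*w_2 = -1*2*-2*2 = 8  (running total: 40)
S = 40

40


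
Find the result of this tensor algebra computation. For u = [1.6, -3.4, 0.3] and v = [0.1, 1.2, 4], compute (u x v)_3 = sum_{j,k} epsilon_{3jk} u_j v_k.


(u x v)_3 = sum_{j,k} epsilon_{3jk} u_j v_k. Only permutations of (1,2,3) contribute; the two non-zero terms are:
eps_{312} u_1 v_2 = 1 * 1.6 * 1.2 = 1.92
eps_{321} u_2 v_1 = -1 * -3.4 * 0.1 = 0.34
(u x v)_3 = 2.26

2.26


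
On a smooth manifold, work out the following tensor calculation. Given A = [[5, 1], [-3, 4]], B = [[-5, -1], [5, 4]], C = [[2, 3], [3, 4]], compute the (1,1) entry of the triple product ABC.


(ABC)_{11} = sum_m (AB)_{1m} C_{m1}. First compute row 1 of AB.
(AB)_{11} = 5*-5 + 1*5 = -20
(AB)_{12} = 5*-1 + 1*4 = -1
Now contract with column 1 of C:
(AB)_{11} * C_{11} = -20 * 2 = -40
(AB)_{12} * C_{21} = -1 * 3 = -3
(ABC)_{11} = -40 + -3 = -43

-43


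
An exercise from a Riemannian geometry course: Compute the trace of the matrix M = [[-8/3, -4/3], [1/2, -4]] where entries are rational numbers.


The trace is the sum of diagonal entries.
Diagonal: M[1,1] = -8/3, M[2,2] = -4
Tr(M) = -8/3 + -4
Computing step by step:
After adding M[1,1]: -8/3
After adding M[2,2]: -20/3
Tr(M) = -20/3

-20/3


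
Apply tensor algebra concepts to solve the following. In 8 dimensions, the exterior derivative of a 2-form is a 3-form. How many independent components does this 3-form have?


The exterior derivative of a p-form is a (p+1)-form.
Its number of independent components is C(n, p+1).
n = 8, p+1 = 3
C(8, 3) = 56

56


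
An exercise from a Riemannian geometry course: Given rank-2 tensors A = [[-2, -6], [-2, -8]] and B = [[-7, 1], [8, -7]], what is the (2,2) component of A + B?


Tensor addition is component-wise: (A + B)_{ij} = A_{ij} + B_{ij}.
A_{22} = -8
B_{22} = -7
(A + B)_{22} = -8 + -7 = -15

-15


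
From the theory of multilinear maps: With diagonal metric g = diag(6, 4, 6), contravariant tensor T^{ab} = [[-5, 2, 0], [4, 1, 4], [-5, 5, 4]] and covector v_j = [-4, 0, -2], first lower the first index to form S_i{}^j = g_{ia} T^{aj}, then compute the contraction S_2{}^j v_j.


Step 1: lower the first index. For a diagonal metric, g_{ia} T^{aj} = g_{ii} T^{ij} (no sum on i).
g_{22} = 4
S_2{}^1 = 4 * T^{21} = 4 * 4 = 16
S_2{}^2 = 4 * T^{22} = 4 * 1 = 4
S_2{}^3 = 4 * T^{23} = 4 * 4 = 16
Step 2: contract S_2{}^j with v_j.
S_2{}^1 * v_1 = 16 * -4 = -64
S_2{}^2 * v_2 = 4 * 0 = 0
S_2{}^3 * v_3 = 16 * -2 = -32
Result = -64 + 0 + -32 = -96

-96


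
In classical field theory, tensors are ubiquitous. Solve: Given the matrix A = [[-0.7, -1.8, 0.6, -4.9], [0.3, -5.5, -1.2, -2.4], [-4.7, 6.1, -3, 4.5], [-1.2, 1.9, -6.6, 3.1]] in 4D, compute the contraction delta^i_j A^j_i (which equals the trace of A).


The contraction (trace) of a rank-2 tensor is the sum of its diagonal elements.
Diagonal entries: A[1,1] = -0.7, A[2,2] = -5.5, A[3,3] = -3, A[4,4] = 3.1
Tr(A) = -0.7 + -5.5 + -3 + 3.1 = -6.1

-6.1


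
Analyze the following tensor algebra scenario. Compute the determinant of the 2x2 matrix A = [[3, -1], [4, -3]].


For a 2x2 matrix [[a, b], [c, d]], det = a*d - b*c.
a = 3, b = -1, c = 4, d = -3
a*d = 3 * -3 = -9
b*c = -1 * 4 = -4
det = -9 - -4 = -5

-5


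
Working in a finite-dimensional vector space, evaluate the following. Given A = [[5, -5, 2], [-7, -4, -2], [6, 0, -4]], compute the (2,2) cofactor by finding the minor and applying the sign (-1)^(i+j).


To find cofactor C_{22}, delete row 2 and column 2.
The resulting 2x2 submatrix is: [[5, 2], [6, -4]]
Minor M_{22} = 5*-4 - 2*6
  = -20 - 12 = -32
Sign = (-1)^(2+2) = (-1)^4 = 1
Cofactor C_{22} = 1 * -32 = -32

-32


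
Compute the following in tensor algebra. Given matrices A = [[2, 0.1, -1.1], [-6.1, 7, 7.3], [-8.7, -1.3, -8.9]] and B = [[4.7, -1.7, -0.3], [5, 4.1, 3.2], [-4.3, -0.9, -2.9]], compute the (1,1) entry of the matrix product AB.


(AB)_{ij} = sum_k A_{ik} B_{kj}.
For i=1, j=1:
A_{11} * B_{11} = 2 * 4.7 = 9.4
A_{12} * B_{21} = 0.1 * 5 = 0.5
A_{13} * B_{31} = -1.1 * -4.3 = 4.73
Sum = 9.4 + 0.5 + 4.73 = 14.63

14.63


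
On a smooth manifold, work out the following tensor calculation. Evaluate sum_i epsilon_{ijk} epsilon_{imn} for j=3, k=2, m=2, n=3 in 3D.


Using the identity: epsilon_{ijk} epsilon_{imn} = delta_{jm} delta_{kn} - delta_{jn} delta_{km}.
delta_{32} = 0
delta_{23} = 0
delta_{33} = 1
delta_{22} = 1
Result = 0 * 0 - 1 * 1 = 0 - 1 = -1

-1


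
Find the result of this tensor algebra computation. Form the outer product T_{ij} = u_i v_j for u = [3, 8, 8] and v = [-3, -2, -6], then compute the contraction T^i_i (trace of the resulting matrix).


The outer product gives T_{ij} = u_i v_j.
The trace (contraction) is Tr(T) = sum_i T_{ii} = sum_i u_i v_i.
Diagonal entries:
T_{11} = u_1 * v_1 = 3 * -3 = -9
T_{22} = u_2 * v_2 = 8 * -2 = -16
T_{33} = u_3 * v_3 = 8 * -6 = -48
Tr(T) = -9 + -16 + -48 = -73

-73


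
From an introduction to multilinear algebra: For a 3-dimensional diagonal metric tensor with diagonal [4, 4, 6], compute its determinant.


For a diagonal metric, the determinant is the product of diagonal entries.
Diagonal entries: 4, 4, 6
det(g) = 4 * 4 * 6 = 96

96


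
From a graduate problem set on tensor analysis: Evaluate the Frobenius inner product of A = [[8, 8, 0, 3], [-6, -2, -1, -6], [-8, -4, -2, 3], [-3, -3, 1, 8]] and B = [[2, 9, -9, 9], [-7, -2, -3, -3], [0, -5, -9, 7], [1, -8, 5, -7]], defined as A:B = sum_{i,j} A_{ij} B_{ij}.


A:B = sum over all i,j of A_{ij} * B_{ij}.
Row 1: 8*2=16, 8*9=72, 0*-9=0, 3*9=27 => row sum = 115
Row 2: -6*-7=42, -2*-2=4, -1*-3=3, -6*-3=18 => row sum = 67
Row 3: -8*0=0, -4*-5=20, -2*-9=18, 3*7=21 => row sum = 59
Row 4: -3*1=-3, -3*-8=24, 1*5=5, 8*-7=-56 => row sum = -30
Total = 115 + 67 + 59 + -30 = 211

211


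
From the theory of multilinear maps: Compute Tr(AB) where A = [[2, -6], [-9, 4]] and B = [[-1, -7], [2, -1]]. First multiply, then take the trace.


Tr(AB) = sum_i (AB)_{ii} where (AB)_{ii} = sum_k A_{ik} B_{ki}.
(AB)_{11} = 2*-1 + -6*2 = -14
(AB)_{22} = -9*-7 + 4*-1 = 59
Tr(AB) = -14 + 59 = 45

45


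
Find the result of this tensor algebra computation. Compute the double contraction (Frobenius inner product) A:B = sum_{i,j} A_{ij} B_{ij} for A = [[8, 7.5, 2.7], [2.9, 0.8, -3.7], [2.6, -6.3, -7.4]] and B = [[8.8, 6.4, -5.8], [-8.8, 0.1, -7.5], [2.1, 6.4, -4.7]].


A:B = sum over all i,j of A_{ij} * B_{ij}.
Row 1: 8*8.8=70.4, 7.5*6.4=48, 2.7*-5.8=-15.66 => row sum = 102.74
Row 2: 2.9*-8.8=-25.52, 0.8*0.1=0.08, -3.7*-7.5=27.75 => row sum = 2.31
Row 3: 2.6*2.1=5.46, -6.3*6.4=-40.32, -7.4*-4.7=34.78 => row sum = -0.08
Total = 102.74 + 2.31 + -0.08 = 104.97

104.97


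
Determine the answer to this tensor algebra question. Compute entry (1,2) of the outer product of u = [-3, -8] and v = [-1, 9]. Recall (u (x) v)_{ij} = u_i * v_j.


The outer product entry T_{ij} = u_i * v_j.
We need i=1, j=2.
u_1 = -3, v_2 = 9
T_{1,2} = -3 * 9 = -27

-27


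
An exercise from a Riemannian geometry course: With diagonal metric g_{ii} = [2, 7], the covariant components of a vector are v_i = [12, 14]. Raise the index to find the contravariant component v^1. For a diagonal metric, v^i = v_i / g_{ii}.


To raise an index with a diagonal metric: v^i = v_i / g_{ii}.
For index 1: v_1 = 12, g_{11} = 2
v^1 = 12 / 2 = 6

6


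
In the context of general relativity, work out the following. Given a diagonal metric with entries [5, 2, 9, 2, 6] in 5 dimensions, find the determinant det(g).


For a diagonal metric, the determinant is the product of diagonal entries.
Diagonal entries: 5, 2, 9, 2, 6
det(g) = 5 * 2 * 9 * 2 * 6 = 1080

1080


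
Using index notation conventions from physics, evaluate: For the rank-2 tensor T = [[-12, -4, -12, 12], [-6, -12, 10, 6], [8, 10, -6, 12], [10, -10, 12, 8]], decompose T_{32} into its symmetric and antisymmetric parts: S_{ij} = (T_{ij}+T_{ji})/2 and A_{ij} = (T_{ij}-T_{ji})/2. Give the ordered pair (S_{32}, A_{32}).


T_{32} = 10
T_{23} = 10
S_{32} = (10 + 10)/2 = 20/2 = 10
A_{32} = (10 - 10)/2 = 0/2 = 0
Check: S + A = 10 + 0 = 10 = T_{32}.

(10, 0)


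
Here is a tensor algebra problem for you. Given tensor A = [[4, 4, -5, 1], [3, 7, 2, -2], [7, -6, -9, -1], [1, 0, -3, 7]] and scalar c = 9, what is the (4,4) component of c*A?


Scalar multiplication: (cA)_{ij} = c * A_{ij}.
c = 9
A_{44} = 7
(cA)_{44} = 9 * 7 = 63

63


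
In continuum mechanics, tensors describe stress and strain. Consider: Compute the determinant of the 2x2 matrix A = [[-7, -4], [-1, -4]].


For a 2x2 matrix [[a, b], [c, d]], det = a*d - b*c.
a = -7, b = -4, c = -1, d = -4
a*d = -7 * -4 = 28
b*c = -4 * -1 = 4
det = 28 - 4 = 24

24


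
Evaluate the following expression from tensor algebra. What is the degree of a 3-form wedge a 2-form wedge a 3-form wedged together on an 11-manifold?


The degree of a wedge product is the sum of the degrees of the individual forms.
Degrees: 3, 2, 3
Total degree = 3 + 2 + 3 = 8

8


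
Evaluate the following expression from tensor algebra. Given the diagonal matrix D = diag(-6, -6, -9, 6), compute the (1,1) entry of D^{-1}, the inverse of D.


For a diagonal matrix, the inverse has entries (D^{-1})_{ii} = 1/d_{ii}.
The diagonal entries are: d_{11} = -6, d_{22} = -6, d_{33} = -9, d_{44} = 6
We need (D^{-1})_{11} = 1/d_{11} = 1/-6 = -1/6

-1/6


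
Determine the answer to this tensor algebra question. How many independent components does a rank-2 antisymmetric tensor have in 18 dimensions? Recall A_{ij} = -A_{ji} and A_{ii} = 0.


An antisymmetric rank-2 tensor satisfies A_{ij} = -A_{ji}, so diagonal entries are zero.
The independent components are the upper-triangular entries: C(n, 2) = n(n-1)/2.
n = 18
C(18, 2) = 18 * 17 / 2 = 306 / 2 = 153

153


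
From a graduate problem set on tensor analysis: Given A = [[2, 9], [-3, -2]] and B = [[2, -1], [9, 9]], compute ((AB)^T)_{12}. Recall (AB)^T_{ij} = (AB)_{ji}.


(AB)^T_{ij} = (AB)_{ji} = sum_k A_{jk} B_{ki}.
For i=1, j=2 we need (AB)_{21}:
A_{21} * B_{11} = -3 * 2 = -6
A_{22} * B_{21} = -2 * 9 = -18
Sum = -6 + -18 = -24

-24


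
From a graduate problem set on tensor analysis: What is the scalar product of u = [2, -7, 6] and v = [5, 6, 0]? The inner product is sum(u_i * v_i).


The inner product u . v = sum of u_i * v_i.
Term-by-term: 2 * 5, -7 * 6, 6 * 0
Products: 10, -42, 0
Sum = 10 + -42 + 0 = -32

-32


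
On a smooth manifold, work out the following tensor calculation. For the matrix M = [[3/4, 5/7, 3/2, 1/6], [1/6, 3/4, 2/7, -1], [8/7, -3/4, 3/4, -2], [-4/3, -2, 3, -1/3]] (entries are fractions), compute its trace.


The trace is the sum of diagonal entries.
Diagonal: M[1,1] = 3/4, M[2,2] = 3/4, M[3,3] = 3/4, M[4,4] = -1/3
Tr(M) = 3/4 + 3/4 + 3/4 + -1/3
Computing step by step:
After adding M[1,1]: 3/4
After adding M[2,2]: 3/2
After adding M[3,3]: 9/4
After adding M[4,4]: 23/12
Tr(M) = 23/12

23/12


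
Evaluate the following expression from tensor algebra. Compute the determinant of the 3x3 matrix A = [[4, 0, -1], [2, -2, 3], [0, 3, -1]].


Expanding along the first row, det(A) = a11*M_11 - a12*M_12 + a13*M_13, where M_1j is the (1,j) minor.
Minor M_11 = -2*-1 - 3*3 = -7
Minor M_12 = 2*-1 - 3*0 = -2
Minor M_13 = 2*3 - -2*0 = 6
det = 4*(-7) - 0*(-2) + -1*(6)
    = -28 - 0 + -6
    = -34

-34


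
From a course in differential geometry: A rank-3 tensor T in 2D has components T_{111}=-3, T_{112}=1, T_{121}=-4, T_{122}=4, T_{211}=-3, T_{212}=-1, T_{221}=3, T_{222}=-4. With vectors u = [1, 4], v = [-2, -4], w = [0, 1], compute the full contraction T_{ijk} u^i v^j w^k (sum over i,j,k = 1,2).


S = sum over i,j,k of T_{ijk} u_i v_j w_k. Expanding all 8 terms:
T_{111}*u_1*v_1*w_1 = -3*1*-2*0 = 0  (running total: 0)
T_{112}*u_1*v_1*w_2 = 1*1*-2*1 = -2  (running total: -2)
T_{121}*u_1*v_2*w_1 = -4*1*-4*0 = 0  (running total: -2)
T_{122}*u_1*v_2*w_2 = 4*1*-4*1 = -16  (running total: -18)
T_{211}*u_2*v_1*w_1 = -3*4*-2*0 = 0  (running total: -18)
T_{212}*u_2*v_1*w_2 = -1*4*-2*1 = 8  (running total: -10)
T_{221}*u_2*v_2*w_1 = 3*4*-4*0 = 0  (running total: -10)
T_{222}*u_2*v_2*w_2 = -4*4*-4*1 = 64  (running total: 54)
S = 54

54


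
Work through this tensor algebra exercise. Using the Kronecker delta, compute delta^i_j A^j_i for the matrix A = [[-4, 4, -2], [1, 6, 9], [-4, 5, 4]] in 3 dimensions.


The contraction (trace) of a rank-2 tensor is the sum of its diagonal elements.
Diagonal entries: A[1,1] = -4, A[2,2] = 6, A[3,3] = 4
Tr(A) = -4 + 6 + 4 = 6

6


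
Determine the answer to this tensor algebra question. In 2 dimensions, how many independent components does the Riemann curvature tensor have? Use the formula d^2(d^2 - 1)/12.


The Riemann tensor in d dimensions has d^2(d^2 - 1)/12 independent components.
d = 2, so d^2 = 4
d^2 - 1 = 3
d^2(d^2 - 1) = 4 * 3 = 12
Divide by 12: 12 / 12 = 1

1


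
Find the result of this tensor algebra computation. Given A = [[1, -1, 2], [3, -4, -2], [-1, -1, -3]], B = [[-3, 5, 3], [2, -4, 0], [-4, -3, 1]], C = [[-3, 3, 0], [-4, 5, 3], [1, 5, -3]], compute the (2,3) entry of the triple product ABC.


(ABC)_{23} = sum_m (AB)_{2m} C_{m3}. First compute row 2 of AB.
(AB)_{21} = 3*-3 + -4*2 + -2*-4 = -9
(AB)_{22} = 3*5 + -4*-4 + -2*-3 = 37
(AB)_{23} = 3*3 + -4*0 + -2*1 = 7
Now contract with column 3 of C:
(AB)_{21} * C_{13} = -9 * 0 = 0
(AB)_{22} * C_{23} = 37 * 3 = 111
(AB)_{23} * C_{33} = 7 * -3 = -21
(ABC)_{23} = 0 + 111 + -21 = 90

90


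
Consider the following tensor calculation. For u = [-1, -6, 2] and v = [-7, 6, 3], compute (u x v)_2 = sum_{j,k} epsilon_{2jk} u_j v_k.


(u x v)_2 = sum_{j,k} epsilon_{2jk} u_j v_k. Only permutations of (1,2,3) contribute; the two non-zero terms are:
eps_{213} u_1 v_3 = -1 * -1 * 3 = 3
eps_{231} u_3 v_1 = 1 * 2 * -7 = -14
(u x v)_2 = -11

-11


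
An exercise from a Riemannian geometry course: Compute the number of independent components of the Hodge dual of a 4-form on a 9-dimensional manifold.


The Hodge dual of a p-form on an n-dimensional manifold is an (n-p)-form.
n = 9, p = 4, so dual degree = 9 - 4 = 5
The number of components is C(n, n-p) = C(9, 5) = 126

126


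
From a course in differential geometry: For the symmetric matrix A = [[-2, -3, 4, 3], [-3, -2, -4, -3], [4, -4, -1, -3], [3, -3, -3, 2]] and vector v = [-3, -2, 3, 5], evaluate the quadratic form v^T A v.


First compute Av:
(Av)_1 = -2*-3 + -3*-2 + 4*3 + 3*5 = 39
(Av)_2 = -3*-3 + -2*-2 + -4*3 + -3*5 = -14
(Av)_3 = 4*-3 + -4*-2 + -1*3 + -3*5 = -22
(Av)_4 = 3*-3 + -3*-2 + -3*3 + 2*5 = -2
Av = [39, -14, -22, -2]
Then v^T (Av) = -3*39 + -2*-14 + 3*-22 + 5*-2
= -117 + 28 + -66 + -10 = -165

-165


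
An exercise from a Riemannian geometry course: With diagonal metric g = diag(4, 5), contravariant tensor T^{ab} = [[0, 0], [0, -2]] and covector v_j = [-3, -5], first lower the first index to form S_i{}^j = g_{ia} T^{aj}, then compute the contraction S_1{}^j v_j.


Step 1: lower the first index. For a diagonal metric, g_{ia} T^{aj} = g_{ii} T^{ij} (no sum on i).
g_{11} = 4
S_1{}^1 = 4 * T^{11} = 4 * 0 = 0
S_1{}^2 = 4 * T^{12} = 4 * 0 = 0
Step 2: contract S_1{}^j with v_j.
S_1{}^1 * v_1 = 0 * -3 = 0
S_1{}^2 * v_2 = 0 * -5 = 0
Result = 0 + 0 = 0

0


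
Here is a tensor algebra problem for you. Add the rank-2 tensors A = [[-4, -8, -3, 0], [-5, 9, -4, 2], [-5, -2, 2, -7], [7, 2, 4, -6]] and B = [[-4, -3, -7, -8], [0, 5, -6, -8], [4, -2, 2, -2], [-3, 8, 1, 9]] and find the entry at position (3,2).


Tensor addition is component-wise: (A + B)_{ij} = A_{ij} + B_{ij}.
A_{32} = -2
B_{32} = -2
(A + B)_{32} = -2 + -2 = -4

-4


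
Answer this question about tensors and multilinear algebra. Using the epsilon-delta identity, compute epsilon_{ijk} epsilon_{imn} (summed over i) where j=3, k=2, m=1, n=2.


Using the identity: epsilon_{ijk} epsilon_{imn} = delta_{jm} delta_{kn} - delta_{jn} delta_{km}.
delta_{31} = 0
delta_{22} = 1
delta_{32} = 0
delta_{21} = 0
Result = 0 * 1 - 0 * 0 = 0 - 0 = 0

0


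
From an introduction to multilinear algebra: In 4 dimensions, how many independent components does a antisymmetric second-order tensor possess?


A antisymmetric rank-2 tensor in d dimensions has d(d-1)/2 independent components.
d = 4
d(d-1)/2 = 4 * 3 / 2 = 12 / 2 = 6

6


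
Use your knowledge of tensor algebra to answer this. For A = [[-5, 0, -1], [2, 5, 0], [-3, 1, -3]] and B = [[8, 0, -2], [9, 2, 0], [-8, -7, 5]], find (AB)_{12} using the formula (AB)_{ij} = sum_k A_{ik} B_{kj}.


(AB)_{ij} = sum_k A_{ik} B_{kj}.
For i=1, j=2:
A_{11} * B_{12} = -5 * 0 = 0
A_{12} * B_{22} = 0 * 2 = 0
A_{13} * B_{32} = -1 * -7 = 7
Sum = 0 + 0 + 7 = 7

7


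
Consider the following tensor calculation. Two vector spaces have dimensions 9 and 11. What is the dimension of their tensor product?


The dimension of a tensor product is the product of dimensions.
dim(V) = 9, dim(W) = 11
dim(V (x) W) = 9 * 11 = 99

99


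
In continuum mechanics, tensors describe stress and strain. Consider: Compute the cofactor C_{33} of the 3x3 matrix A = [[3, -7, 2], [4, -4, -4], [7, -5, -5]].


To find cofactor C_{33}, delete row 3 and column 3.
The resulting 2x2 submatrix is: [[3, -7], [4, -4]]
Minor M_{33} = 3*-4 - -7*4
  = -12 - -28 = 16
Sign = (-1)^(3+3) = (-1)^6 = 1
Cofactor C_{33} = 1 * 16 = 16

16


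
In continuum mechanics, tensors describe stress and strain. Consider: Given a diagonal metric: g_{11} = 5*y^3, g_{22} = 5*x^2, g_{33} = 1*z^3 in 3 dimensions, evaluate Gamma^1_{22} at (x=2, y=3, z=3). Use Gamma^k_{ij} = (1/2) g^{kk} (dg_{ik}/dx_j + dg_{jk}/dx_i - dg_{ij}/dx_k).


For a diagonal metric, Gamma^k_{ij} = (1/2) g^{kk} (dg_{ik}/dx_j + dg_{jk}/dx_i - dg_{ij}/dx_k).
The metric is diagonal, so g_{ab} = 0 for a != b.
At the given point: g_{11} = 135, g_{22} = 20, g_{33} = 27
g^{11} = 1/135
dg_{21}/dx_2 = 0 (off-diagonal)
dg_{21}/dx_2 = 0 (off-diagonal)
dg_{22}/dx_1 = dg_{22}/dx_1 = 20
Numerator = 0 + 0 - 20 = -20
Gamma^1_{22} = -20 / (2 * 135) = -2/27

-2/27


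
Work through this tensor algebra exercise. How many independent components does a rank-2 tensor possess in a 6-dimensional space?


The number of components of a rank-r tensor in d dimensions is d^r.
Here d = 6 and r = 2.
6^2 = 36

36


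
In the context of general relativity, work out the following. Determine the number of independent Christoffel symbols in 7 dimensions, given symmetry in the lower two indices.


Christoffel symbols Gamma^k_{ij} are symmetric in i,j, so there are d * d(d+1)/2 independent symbols.
d = 7
d(d+1)/2 = 7 * 8 / 2 = 28
Total = 7 * 28 = 196

196


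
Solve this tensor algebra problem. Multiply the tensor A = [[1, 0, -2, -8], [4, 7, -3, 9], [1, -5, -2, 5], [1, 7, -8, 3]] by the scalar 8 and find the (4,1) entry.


Scalar multiplication: (cA)_{ij} = c * A_{ij}.
c = 8
A_{41} = 1
(cA)_{41} = 8 * 1 = 8

8


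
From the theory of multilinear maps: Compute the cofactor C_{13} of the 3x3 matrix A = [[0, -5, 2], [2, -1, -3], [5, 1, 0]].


To find cofactor C_{13}, delete row 1 and column 3.
The resulting 2x2 submatrix is: [[2, -1], [5, 1]]
Minor M_{13} = 2*1 - -1*5
  = 2 - -5 = 7
Sign = (-1)^(1+3) = (-1)^4 = 1
Cofactor C_{13} = 1 * 7 = 7

7


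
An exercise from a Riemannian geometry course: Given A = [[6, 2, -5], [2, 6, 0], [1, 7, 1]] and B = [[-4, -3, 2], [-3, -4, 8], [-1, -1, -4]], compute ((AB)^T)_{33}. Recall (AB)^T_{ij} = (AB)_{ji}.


(AB)^T_{ij} = (AB)_{ji} = sum_k A_{jk} B_{ki}.
For i=3, j=3 we need (AB)_{33}:
A_{31} * B_{13} = 1 * 2 = 2
A_{32} * B_{23} = 7 * 8 = 56
A_{33} * B_{33} = 1 * -4 = -4
Sum = 2 + 56 + -4 = 54

54


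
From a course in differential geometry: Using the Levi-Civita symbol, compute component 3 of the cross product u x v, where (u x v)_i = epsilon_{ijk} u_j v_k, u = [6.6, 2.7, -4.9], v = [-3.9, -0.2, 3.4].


(u x v)_3 = sum_{j,k} epsilon_{3jk} u_j v_k. Only permutations of (1,2,3) contribute; the two non-zero terms are:
eps_{312} u_1 v_2 = 1 * 6.6 * -0.2 = -1.32
eps_{321} u_2 v_1 = -1 * 2.7 * -3.9 = 10.53
(u x v)_3 = 9.21

9.21


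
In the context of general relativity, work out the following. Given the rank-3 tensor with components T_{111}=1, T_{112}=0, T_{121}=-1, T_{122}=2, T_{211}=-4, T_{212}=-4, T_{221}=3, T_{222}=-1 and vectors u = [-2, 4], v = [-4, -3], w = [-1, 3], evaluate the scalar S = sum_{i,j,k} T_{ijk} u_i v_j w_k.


S = sum over i,j,k of T_{ijk} u_i v_j w_k. Expanding all 8 terms:
T_{111}*u_1*v_1*w_1 = 1*-2*-4*-1 = -8  (running total: -8)
T_{112}*u_1*v_1*w_2 = 0*-2*-4*3 = 0  (running total: -8)
T_{121}*u_1*v_2*w_1 = -1*-2*-3*-1 = 6  (running total: -2)
T_{122}*u_1*v_2*w_2 = 2*-2*-3*3 = 36  (running total: 34)
T_{211}*u_2*v_1*w_1 = -4*4*-4*-1 = -64  (running total: -30)
T_{212}*u_2*v_1*w_2 = -4*4*-4*3 = 192  (running total: 162)
T_{221}*u_2*v_2*w_1 = 3*4*-3*-1 = 36  (running total: 198)
T_{222}*u_2*v_2*w_2 = -1*4*-3*3 = 36  (running total: 234)
S = 234

234
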